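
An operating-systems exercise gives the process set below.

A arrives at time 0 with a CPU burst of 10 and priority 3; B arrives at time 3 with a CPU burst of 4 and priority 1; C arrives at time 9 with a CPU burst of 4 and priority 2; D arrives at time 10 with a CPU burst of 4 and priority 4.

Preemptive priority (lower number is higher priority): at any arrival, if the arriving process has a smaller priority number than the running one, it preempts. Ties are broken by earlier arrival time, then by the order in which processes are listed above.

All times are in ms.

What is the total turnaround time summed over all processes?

Gantt: | A 0-3 | B 3-7 | A 7-9 | C 9-13 | A 13-18 | D 18-22 |
Completion: A=18  B=7  C=13  D=22
Turnaround = completion − arrival: A=18, B=4, C=4, D=12
Total turnaround = 18 + 4 + 4 + 12 = 38

38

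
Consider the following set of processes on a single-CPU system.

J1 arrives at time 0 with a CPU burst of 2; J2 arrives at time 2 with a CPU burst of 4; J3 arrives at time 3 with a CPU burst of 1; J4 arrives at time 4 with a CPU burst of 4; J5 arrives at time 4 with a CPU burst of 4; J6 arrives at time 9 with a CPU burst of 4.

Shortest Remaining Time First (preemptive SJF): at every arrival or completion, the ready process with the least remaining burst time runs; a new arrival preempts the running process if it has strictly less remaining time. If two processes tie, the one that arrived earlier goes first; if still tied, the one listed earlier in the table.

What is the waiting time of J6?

6

Gantt: | J1 0-2 | J2 2-3 | J3 3-4 | J2 4-7 | J4 7-11 | J5 11-15 | J6 15-19 |
Completion: J1=2  J2=7  J3=4  J4=11  J5=15  J6=19
Turnaround (C−A): J1=2  J2=5  J3=1  J4=7  J5=11  J6=10
Waiting(J6) = turnaround − burst = 10 − 4 = 6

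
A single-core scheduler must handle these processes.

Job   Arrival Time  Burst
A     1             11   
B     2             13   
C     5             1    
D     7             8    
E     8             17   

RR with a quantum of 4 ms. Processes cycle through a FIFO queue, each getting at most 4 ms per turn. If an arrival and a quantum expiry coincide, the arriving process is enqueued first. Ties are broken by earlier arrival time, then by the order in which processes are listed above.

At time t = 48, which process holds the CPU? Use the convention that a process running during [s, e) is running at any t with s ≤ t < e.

Schedule: | idle 0-1 | A 1-5 | B 5-9 | C 9-10 | A 10-14 | D 14-18 | E 18-22 | B 22-26 | A 26-29 | D 29-33 | E 33-37 | B 37-41 | E 41-45 | B 45-46 | E 46-51 |
Completion: A=29  B=46  C=10  D=33  E=51
Turnaround (C−A): A=28  B=44  C=5  D=26  E=43

E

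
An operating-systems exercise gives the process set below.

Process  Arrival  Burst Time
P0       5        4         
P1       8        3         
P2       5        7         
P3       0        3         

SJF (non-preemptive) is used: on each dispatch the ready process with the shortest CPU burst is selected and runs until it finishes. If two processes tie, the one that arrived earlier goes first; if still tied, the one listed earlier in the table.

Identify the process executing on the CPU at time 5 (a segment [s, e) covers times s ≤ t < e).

Gantt: | P3 0-3 | idle 3-5 | P0 5-9 | P1 9-12 | P2 12-19 |
Completion: P0=9  P1=12  P2=19  P3=3

P0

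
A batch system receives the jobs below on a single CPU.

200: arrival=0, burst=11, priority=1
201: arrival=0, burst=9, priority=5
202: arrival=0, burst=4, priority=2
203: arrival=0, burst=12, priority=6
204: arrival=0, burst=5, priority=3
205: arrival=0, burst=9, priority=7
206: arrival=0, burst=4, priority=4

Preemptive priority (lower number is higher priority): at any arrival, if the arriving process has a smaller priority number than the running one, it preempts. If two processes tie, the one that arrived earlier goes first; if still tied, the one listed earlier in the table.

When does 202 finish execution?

Timeline: | 200 0-11 | 202 11-15 | 204 15-20 | 206 20-24 | 201 24-33 | 203 33-45 | 205 45-54 |
Completion: 200=11  201=33  202=15  203=45  204=20  205=54  206=24

15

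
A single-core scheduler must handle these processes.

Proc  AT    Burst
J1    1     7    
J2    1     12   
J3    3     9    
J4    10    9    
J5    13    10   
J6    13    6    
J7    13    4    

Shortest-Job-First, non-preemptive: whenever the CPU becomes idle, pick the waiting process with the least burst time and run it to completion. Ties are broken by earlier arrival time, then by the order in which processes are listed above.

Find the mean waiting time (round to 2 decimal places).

Schedule: | idle 0-1 | J1 1-8 | J3 8-17 | J7 17-21 | J6 21-27 | J4 27-36 | J5 36-46 | J2 46-58 |
Completion: J1=8  J2=58  J3=17  J4=36  J5=46  J6=27  J7=21
Waiting times: J1=0, J2=45, J3=5, J4=17, J5=23, J6=8, J7=4
Average waiting = (0+45+5+17+23+8+4) / 7 = 102/7 = 14.57

14.57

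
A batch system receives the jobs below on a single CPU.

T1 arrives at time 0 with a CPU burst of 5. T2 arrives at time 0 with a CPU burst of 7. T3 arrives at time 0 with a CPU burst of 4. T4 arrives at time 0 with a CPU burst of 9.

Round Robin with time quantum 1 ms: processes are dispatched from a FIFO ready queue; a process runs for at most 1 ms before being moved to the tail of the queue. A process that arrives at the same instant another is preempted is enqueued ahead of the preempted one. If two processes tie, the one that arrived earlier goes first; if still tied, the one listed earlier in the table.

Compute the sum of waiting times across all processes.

Schedule: | T1 0-1 | T2 1-2 | T3 2-3 | T4 3-4 | T1 4-5 | T2 5-6 | T3 6-7 | T4 7-8 | T1 8-9 | T2 9-10 | T3 10-11 | T4 11-12 | T1 12-13 | T2 13-14 | T3 14-15 | T4 15-16 | T1 16-17 | T2 17-18 | T4 18-19 | T2 19-20 | T4 20-21 | T2 21-22 | T4 22-25 |
Completion: T1=17  T2=22  T3=15  T4=25
Turnaround (C−A): T1=17  T2=22  T3=15  T4=25
Waiting = turnaround − burst: T1=12, T2=15, T3=11, T4=16
Total waiting = 12 + 15 + 11 + 16 = 54

54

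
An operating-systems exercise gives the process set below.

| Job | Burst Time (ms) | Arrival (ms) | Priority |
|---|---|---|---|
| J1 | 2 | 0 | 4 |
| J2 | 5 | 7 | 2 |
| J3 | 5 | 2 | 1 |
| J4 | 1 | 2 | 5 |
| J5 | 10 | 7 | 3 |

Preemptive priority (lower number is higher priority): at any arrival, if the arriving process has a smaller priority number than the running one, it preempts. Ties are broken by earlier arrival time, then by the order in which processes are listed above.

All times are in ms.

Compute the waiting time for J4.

Gantt: | J1 0-2 | J3 2-7 | J2 7-12 | J5 12-22 | J4 22-23 |
Completion: J1=2  J2=12  J3=7  J4=23  J5=22
Turnaround (C−A): J1=2  J2=5  J3=5  J4=21  J5=15
Waiting(J4) = turnaround − burst = 21 − 1 = 20

20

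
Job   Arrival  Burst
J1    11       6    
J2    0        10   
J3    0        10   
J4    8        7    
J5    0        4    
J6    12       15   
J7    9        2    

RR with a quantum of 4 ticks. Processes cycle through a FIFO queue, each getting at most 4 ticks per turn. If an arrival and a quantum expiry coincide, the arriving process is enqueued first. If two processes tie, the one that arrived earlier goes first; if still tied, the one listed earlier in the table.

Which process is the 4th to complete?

J4

Gantt: | J2 0-4 | J3 4-8 | J5 8-12 | J2 12-16 | J4 16-20 | J3 20-24 | J7 24-26 | J1 26-30 | J6 30-34 | J2 34-36 | J4 36-39 | J3 39-41 | J1 41-43 | J6 43-54 |
Completion: J1=43  J2=36  J3=41  J4=39  J5=12  J6=54  J7=26
Finish order: J5 → J7 → J2 → J4 → J3 → J1 → J6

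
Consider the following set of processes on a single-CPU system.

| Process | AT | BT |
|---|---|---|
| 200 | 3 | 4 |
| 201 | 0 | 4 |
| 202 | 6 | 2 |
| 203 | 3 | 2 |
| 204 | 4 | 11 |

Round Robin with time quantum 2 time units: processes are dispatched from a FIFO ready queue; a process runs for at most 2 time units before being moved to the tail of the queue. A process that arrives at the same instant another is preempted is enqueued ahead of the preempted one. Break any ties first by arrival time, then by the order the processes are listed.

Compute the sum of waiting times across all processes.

22

Schedule: | 201 0-4 | 200 4-6 | 203 6-8 | 204 8-10 | 202 10-12 | 200 12-14 | 204 14-23 |
Completion: 200=14  201=4  202=12  203=8  204=23
Turnaround (C−A): 200=11  201=4  202=6  203=5  204=19
Waiting = turnaround − burst: 200=7, 201=0, 202=4, 203=3, 204=8
Total waiting = 7 + 0 + 4 + 3 + 8 = 22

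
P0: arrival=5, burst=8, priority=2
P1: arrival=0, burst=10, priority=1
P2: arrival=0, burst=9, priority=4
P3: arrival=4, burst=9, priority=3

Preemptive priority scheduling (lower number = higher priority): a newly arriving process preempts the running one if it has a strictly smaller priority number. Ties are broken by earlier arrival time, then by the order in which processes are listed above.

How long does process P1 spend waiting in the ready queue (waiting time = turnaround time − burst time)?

0

Timeline: | P1 0-10 | P0 10-18 | P3 18-27 | P2 27-36 |
Completion: P0=18  P1=10  P2=36  P3=27
Waiting(P1) = turnaround − burst = 10 − 10 = 0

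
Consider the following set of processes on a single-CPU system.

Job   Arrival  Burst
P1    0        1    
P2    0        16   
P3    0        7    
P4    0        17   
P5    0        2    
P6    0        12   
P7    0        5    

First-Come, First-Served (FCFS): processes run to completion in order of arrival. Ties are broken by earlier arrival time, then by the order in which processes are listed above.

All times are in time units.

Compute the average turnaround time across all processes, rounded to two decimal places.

34.43

Schedule: | P1 0-1 | P2 1-17 | P3 17-24 | P4 24-41 | P5 41-43 | P6 43-55 | P7 55-60 |
Completion: P1=1  P2=17  P3=24  P4=41  P5=43  P6=55  P7=60
Turnaround (C−A): P1=1  P2=17  P3=24  P4=41  P5=43  P6=55  P7=60
Turnaround times: P1=1, P2=17, P3=24, P4=41, P5=43, P6=55, P7=60
Average turnaround = (1+17+24+41+43+55+60) / 7 = 241/7 = 34.43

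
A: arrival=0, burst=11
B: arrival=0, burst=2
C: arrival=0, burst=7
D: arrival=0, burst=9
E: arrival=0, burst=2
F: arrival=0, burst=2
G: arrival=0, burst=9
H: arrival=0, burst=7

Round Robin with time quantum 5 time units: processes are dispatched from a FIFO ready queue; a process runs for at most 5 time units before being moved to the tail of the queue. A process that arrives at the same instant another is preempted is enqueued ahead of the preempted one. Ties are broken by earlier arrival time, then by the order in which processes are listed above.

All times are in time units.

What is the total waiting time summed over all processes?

221

Timeline: | A 0-5 | B 5-7 | C 7-12 | D 12-17 | E 17-19 | F 19-21 | G 21-26 | H 26-31 | A 31-36 | C 36-38 | D 38-42 | G 42-46 | H 46-48 | A 48-49 |
Completion: A=49  B=7  C=38  D=42  E=19  F=21  G=46  H=48
Turnaround (C−A): A=49  B=7  C=38  D=42  E=19  F=21  G=46  H=48
Waiting = turnaround − burst: A=38, B=5, C=31, D=33, E=17, F=19, G=37, H=41
Total waiting = 38 + 5 + 31 + 33 + 17 + 19 + 37 + 41 = 221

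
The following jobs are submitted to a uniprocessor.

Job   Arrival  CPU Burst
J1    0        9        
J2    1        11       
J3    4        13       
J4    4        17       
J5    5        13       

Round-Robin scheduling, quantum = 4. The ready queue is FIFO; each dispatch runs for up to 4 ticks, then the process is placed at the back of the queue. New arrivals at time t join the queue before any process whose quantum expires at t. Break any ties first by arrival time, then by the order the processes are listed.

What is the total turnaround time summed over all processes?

Timeline: | J1 0-4 | J2 4-8 | J3 8-12 | J4 12-16 | J1 16-20 | J5 20-24 | J2 24-28 | J3 28-32 | J4 32-36 | J1 36-37 | J5 37-41 | J2 41-44 | J3 44-48 | J4 48-52 | J5 52-56 | J3 56-57 | J4 57-61 | J5 61-62 | J4 62-63 |
Completion: J1=37  J2=44  J3=57  J4=63  J5=62
Turnaround (C−A): J1=37  J2=43  J3=53  J4=59  J5=57
Turnaround = completion − arrival: J1=37, J2=43, J3=53, J4=59, J5=57
Total turnaround = 37 + 43 + 53 + 59 + 57 = 249

249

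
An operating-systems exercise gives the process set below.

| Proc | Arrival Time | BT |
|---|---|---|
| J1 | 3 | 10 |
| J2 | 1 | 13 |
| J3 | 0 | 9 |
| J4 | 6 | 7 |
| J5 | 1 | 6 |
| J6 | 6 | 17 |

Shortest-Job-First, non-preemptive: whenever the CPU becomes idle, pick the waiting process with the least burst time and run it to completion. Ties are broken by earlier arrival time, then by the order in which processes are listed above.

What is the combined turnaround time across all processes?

168

Schedule: | J3 0-9 | J5 9-15 | J4 15-22 | J1 22-32 | J2 32-45 | J6 45-62 |
Completion: J1=32  J2=45  J3=9  J4=22  J5=15  J6=62
Turnaround (C−A): J1=29  J2=44  J3=9  J4=16  J5=14  J6=56
Turnaround = completion − arrival: J1=29, J2=44, J3=9, J4=16, J5=14, J6=56
Total turnaround = 29 + 44 + 9 + 16 + 14 + 56 = 168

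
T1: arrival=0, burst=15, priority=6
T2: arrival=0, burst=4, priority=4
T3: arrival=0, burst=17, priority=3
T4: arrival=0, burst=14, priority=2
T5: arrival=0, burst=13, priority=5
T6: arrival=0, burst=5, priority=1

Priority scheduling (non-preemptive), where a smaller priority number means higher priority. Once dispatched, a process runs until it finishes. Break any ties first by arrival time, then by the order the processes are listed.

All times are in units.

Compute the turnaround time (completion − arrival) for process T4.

Timeline: | T6 0-5 | T4 5-19 | T3 19-36 | T2 36-40 | T5 40-53 | T1 53-68 |
Completion: T1=68  T2=40  T3=36  T4=19  T5=53  T6=5
Turnaround (C−A): T1=68  T2=40  T3=36  T4=19  T5=53  T6=5
Turnaround(T4) = completion − arrival = 19 − 0 = 19

19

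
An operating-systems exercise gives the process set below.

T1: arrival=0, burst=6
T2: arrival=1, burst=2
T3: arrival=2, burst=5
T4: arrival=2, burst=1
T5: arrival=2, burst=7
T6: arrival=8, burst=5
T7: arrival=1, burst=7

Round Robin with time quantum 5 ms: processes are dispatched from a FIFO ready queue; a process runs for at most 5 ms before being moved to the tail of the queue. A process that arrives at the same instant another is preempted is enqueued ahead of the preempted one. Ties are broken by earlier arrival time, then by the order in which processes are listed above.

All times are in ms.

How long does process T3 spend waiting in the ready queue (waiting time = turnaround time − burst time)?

10

Schedule: | T1 0-5 | T2 5-7 | T7 7-12 | T3 12-17 | T4 17-18 | T5 18-23 | T1 23-24 | T6 24-29 | T7 29-31 | T5 31-33 |
Completion: T1=24  T2=7  T3=17  T4=18  T5=33  T6=29  T7=31
Waiting(T3) = turnaround − burst = 15 − 5 = 10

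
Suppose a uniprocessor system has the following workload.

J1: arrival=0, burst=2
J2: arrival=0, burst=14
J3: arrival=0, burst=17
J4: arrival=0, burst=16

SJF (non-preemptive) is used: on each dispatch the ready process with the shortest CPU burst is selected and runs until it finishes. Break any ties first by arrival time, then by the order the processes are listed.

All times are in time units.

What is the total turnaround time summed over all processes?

99

Timeline: | J1 0-2 | J2 2-16 | J4 16-32 | J3 32-49 |
Completion: J1=2  J2=16  J3=49  J4=32
Turnaround = completion − arrival: J1=2, J2=16, J3=49, J4=32
Total turnaround = 2 + 16 + 49 + 32 = 99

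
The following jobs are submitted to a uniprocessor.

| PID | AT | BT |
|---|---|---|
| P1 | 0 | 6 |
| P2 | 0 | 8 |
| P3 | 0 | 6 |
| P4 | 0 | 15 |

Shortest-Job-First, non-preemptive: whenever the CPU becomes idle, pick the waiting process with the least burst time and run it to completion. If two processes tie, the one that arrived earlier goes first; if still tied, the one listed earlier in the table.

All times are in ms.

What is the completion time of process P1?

6

Gantt: | P1 0-6 | P3 6-12 | P2 12-20 | P4 20-35 |
Completion: P1=6  P2=20  P3=12  P4=35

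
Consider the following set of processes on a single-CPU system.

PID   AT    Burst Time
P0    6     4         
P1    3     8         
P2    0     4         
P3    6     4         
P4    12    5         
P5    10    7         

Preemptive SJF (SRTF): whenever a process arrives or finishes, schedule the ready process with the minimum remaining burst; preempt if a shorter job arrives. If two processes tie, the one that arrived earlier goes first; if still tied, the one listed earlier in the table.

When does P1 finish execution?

25

Schedule: | P2 0-4 | P1 4-6 | P0 6-10 | P3 10-14 | P4 14-19 | P1 19-25 | P5 25-32 |
Completion: P0=10  P1=25  P2=4  P3=14  P4=19  P5=32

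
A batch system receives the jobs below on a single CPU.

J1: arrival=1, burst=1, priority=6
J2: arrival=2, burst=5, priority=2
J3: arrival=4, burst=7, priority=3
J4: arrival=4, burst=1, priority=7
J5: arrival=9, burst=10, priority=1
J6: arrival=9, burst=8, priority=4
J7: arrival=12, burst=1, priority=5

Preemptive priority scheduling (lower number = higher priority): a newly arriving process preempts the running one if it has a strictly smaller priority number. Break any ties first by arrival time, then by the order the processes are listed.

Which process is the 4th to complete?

J3

Gantt: | idle 0-1 | J1 1-2 | J2 2-7 | J3 7-9 | J5 9-19 | J3 19-24 | J6 24-32 | J7 32-33 | J4 33-34 |
Completion: J1=2  J2=7  J3=24  J4=34  J5=19  J6=32  J7=33
Turnaround (C−A): J1=1  J2=5  J3=20  J4=30  J5=10  J6=23  J7=21
Finish order: J1 → J2 → J5 → J3 → J6 → J7 → J4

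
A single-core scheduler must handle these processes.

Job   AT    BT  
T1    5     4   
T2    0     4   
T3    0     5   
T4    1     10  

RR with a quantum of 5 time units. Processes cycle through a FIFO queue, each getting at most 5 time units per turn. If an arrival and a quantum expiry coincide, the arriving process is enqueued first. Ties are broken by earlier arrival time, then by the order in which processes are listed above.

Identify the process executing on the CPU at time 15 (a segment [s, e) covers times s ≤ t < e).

T1

Gantt: | T2 0-4 | T3 4-9 | T4 9-14 | T1 14-18 | T4 18-23 |
Completion: T1=18  T2=4  T3=9  T4=23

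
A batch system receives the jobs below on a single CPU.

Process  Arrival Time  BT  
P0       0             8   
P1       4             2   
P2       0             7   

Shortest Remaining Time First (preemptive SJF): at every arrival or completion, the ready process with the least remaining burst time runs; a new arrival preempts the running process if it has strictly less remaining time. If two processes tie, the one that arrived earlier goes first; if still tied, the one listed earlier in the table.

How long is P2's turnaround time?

Timeline: | P2 0-4 | P1 4-6 | P2 6-9 | P0 9-17 |
Completion: P0=17  P1=6  P2=9
Turnaround (C−A): P0=17  P1=2  P2=9
Turnaround(P2) = completion − arrival = 9 − 0 = 9

9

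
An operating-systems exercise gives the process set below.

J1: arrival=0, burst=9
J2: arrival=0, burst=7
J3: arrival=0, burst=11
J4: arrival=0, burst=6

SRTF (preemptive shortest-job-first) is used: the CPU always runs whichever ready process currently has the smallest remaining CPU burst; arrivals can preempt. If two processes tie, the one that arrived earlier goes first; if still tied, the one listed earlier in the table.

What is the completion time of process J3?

33

Timeline: | J4 0-6 | J2 6-13 | J1 13-22 | J3 22-33 |
Completion: J1=22  J2=13  J3=33  J4=6
Turnaround (C−A): J1=22  J2=13  J3=33  J4=6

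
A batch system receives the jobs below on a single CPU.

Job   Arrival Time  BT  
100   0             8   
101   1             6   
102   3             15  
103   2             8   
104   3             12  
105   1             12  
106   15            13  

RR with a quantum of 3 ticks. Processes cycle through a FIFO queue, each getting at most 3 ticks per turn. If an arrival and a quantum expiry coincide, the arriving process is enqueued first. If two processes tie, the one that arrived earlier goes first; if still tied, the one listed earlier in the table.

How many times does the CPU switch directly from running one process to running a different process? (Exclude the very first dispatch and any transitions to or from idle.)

25

Timeline: | 100 0-3 | 101 3-6 | 105 6-9 | 103 9-12 | 102 12-15 | 104 15-18 | 100 18-21 | 101 21-24 | 105 24-27 | 103 27-30 | 106 30-33 | 102 33-36 | 104 36-39 | 100 39-41 | 105 41-44 | 103 44-46 | 106 46-49 | 102 49-52 | 104 52-55 | 105 55-58 | 106 58-61 | 102 61-64 | 104 64-67 | 106 67-70 | 102 70-73 | 106 73-74 |
Completion: 100=41  101=24  102=73  103=46  104=67  105=58  106=74
Turnaround (C−A): 100=41  101=23  102=70  103=44  104=64  105=57  106=59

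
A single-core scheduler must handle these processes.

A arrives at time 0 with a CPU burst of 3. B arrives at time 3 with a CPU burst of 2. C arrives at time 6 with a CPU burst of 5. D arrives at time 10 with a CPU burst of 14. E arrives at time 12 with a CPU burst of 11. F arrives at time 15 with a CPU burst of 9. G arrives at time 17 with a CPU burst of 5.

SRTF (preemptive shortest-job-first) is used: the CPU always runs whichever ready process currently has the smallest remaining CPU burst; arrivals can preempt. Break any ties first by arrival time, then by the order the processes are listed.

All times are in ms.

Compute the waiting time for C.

0

Gantt: | A 0-3 | B 3-5 | idle 5-6 | C 6-11 | D 11-12 | E 12-17 | G 17-22 | E 22-28 | F 28-37 | D 37-50 |
Completion: A=3  B=5  C=11  D=50  E=28  F=37  G=22
Turnaround (C−A): A=3  B=2  C=5  D=40  E=16  F=22  G=5
Waiting(C) = turnaround − burst = 5 − 5 = 0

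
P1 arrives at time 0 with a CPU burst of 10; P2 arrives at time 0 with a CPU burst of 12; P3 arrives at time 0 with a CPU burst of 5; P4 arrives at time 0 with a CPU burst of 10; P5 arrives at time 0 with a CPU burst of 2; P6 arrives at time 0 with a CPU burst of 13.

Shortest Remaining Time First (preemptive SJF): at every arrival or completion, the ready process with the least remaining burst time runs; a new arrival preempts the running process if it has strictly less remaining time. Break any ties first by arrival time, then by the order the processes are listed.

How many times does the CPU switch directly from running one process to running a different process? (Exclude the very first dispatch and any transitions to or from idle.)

5

Gantt: | P5 0-2 | P3 2-7 | P1 7-17 | P4 17-27 | P2 27-39 | P6 39-52 |
Completion: P1=17  P2=39  P3=7  P4=27  P5=2  P6=52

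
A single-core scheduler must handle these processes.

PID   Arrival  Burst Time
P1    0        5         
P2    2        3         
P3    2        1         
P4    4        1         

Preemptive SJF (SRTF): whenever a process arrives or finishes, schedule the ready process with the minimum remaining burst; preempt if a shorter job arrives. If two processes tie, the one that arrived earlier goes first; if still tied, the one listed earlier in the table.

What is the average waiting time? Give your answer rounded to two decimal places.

Timeline: | P1 0-2 | P3 2-3 | P1 3-4 | P4 4-5 | P1 5-7 | P2 7-10 |
Completion: P1=7  P2=10  P3=3  P4=5
Turnaround (C−A): P1=7  P2=8  P3=1  P4=1
Waiting times: P1=2, P2=5, P3=0, P4=0
Average waiting = (2+5+0+0) / 4 = 7/4 = 1.75

1.75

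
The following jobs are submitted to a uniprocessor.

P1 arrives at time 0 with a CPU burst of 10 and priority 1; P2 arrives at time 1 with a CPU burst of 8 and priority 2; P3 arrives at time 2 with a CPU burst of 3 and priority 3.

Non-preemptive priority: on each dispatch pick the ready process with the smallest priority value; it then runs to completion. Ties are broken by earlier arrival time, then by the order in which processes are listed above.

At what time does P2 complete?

18

Timeline: | P1 0-10 | P2 10-18 | P3 18-21 |
Completion: P1=10  P2=18  P3=21
Turnaround (C−A): P1=10  P2=17  P3=19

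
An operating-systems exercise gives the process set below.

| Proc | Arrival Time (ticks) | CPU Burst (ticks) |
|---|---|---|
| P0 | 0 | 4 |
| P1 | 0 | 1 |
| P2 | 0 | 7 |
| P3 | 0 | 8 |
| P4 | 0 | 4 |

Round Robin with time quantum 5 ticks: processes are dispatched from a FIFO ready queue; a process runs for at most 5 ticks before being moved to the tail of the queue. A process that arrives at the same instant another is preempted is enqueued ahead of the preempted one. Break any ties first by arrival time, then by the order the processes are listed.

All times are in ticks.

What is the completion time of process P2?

Gantt: | P0 0-4 | P1 4-5 | P2 5-10 | P3 10-15 | P4 15-19 | P2 19-21 | P3 21-24 |
Completion: P0=4  P1=5  P2=21  P3=24  P4=19
Turnaround (C−A): P0=4  P1=5  P2=21  P3=24  P4=19

21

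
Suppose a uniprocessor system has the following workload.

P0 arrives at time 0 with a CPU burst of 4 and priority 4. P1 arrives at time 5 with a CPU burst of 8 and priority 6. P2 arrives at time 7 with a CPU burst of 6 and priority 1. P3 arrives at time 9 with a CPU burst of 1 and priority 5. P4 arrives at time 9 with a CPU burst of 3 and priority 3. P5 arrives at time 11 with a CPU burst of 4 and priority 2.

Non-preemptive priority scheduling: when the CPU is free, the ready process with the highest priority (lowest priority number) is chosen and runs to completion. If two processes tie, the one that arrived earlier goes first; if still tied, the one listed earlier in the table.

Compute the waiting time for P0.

Gantt: | P0 0-4 | idle 4-5 | P1 5-13 | P2 13-19 | P5 19-23 | P4 23-26 | P3 26-27 |
Completion: P0=4  P1=13  P2=19  P3=27  P4=26  P5=23
Turnaround (C−A): P0=4  P1=8  P2=12  P3=18  P4=17  P5=12
Waiting(P0) = turnaround − burst = 4 − 4 = 0

0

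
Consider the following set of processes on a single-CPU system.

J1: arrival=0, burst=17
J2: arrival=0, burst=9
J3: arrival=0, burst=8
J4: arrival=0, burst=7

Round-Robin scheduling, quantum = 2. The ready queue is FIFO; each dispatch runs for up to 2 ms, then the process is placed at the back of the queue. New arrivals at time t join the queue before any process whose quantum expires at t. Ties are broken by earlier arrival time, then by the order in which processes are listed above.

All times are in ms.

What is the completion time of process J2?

Schedule: | J1 0-2 | J2 2-4 | J3 4-6 | J4 6-8 | J1 8-10 | J2 10-12 | J3 12-14 | J4 14-16 | J1 16-18 | J2 18-20 | J3 20-22 | J4 22-24 | J1 24-26 | J2 26-28 | J3 28-30 | J4 30-31 | J1 31-33 | J2 33-34 | J1 34-41 |
Completion: J1=41  J2=34  J3=30  J4=31
Turnaround (C−A): J1=41  J2=34  J3=30  J4=31

34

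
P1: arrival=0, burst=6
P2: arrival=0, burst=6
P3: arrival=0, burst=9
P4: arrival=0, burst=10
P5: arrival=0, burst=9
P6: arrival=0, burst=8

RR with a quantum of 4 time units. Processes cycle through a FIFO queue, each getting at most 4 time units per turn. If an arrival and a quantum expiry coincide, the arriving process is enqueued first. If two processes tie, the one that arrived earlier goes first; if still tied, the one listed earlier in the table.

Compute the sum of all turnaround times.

238

Schedule: | P1 0-4 | P2 4-8 | P3 8-12 | P4 12-16 | P5 16-20 | P6 20-24 | P1 24-26 | P2 26-28 | P3 28-32 | P4 32-36 | P5 36-40 | P6 40-44 | P3 44-45 | P4 45-47 | P5 47-48 |
Completion: P1=26  P2=28  P3=45  P4=47  P5=48  P6=44
Turnaround = completion − arrival: P1=26, P2=28, P3=45, P4=47, P5=48, P6=44
Total turnaround = 26 + 28 + 45 + 47 + 48 + 44 = 238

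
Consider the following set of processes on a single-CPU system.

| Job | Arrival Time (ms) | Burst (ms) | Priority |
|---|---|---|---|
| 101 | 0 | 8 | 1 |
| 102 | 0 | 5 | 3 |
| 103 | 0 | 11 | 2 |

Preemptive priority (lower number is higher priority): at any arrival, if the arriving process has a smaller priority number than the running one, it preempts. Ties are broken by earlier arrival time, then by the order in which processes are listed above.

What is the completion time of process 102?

Gantt: | 101 0-8 | 103 8-19 | 102 19-24 |
Completion: 101=8  102=24  103=19
Turnaround (C−A): 101=8  102=24  103=19

24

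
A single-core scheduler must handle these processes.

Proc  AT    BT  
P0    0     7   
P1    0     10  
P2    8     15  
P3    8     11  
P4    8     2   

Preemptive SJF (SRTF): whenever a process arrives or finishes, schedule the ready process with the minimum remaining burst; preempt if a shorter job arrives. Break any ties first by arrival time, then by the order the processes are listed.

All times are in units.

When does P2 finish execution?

Timeline: | P0 0-7 | P1 7-8 | P4 8-10 | P1 10-19 | P3 19-30 | P2 30-45 |
Completion: P0=7  P1=19  P2=45  P3=30  P4=10
Turnaround (C−A): P0=7  P1=19  P2=37  P3=22  P4=2

45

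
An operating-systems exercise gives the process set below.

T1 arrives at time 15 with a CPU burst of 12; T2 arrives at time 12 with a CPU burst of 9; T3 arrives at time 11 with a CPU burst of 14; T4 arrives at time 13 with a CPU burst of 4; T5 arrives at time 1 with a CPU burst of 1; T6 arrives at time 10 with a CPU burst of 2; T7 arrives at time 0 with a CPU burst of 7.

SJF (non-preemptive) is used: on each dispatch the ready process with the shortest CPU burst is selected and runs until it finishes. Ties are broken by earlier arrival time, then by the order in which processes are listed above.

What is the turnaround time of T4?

Gantt: | T7 0-7 | T5 7-8 | idle 8-10 | T6 10-12 | T2 12-21 | T4 21-25 | T1 25-37 | T3 37-51 |
Completion: T1=37  T2=21  T3=51  T4=25  T5=8  T6=12  T7=7
Turnaround (C−A): T1=22  T2=9  T3=40  T4=12  T5=7  T6=2  T7=7
Turnaround(T4) = completion − arrival = 25 − 13 = 12

12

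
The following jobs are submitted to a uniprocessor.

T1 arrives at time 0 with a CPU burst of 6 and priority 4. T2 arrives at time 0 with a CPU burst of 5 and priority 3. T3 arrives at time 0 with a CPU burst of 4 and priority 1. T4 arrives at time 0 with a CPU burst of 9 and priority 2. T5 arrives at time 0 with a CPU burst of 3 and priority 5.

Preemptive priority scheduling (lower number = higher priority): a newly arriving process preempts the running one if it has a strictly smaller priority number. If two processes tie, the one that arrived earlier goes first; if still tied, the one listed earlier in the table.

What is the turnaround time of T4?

Gantt: | T3 0-4 | T4 4-13 | T2 13-18 | T1 18-24 | T5 24-27 |
Completion: T1=24  T2=18  T3=4  T4=13  T5=27
Turnaround (C−A): T1=24  T2=18  T3=4  T4=13  T5=27
Turnaround(T4) = completion − arrival = 13 − 0 = 13

13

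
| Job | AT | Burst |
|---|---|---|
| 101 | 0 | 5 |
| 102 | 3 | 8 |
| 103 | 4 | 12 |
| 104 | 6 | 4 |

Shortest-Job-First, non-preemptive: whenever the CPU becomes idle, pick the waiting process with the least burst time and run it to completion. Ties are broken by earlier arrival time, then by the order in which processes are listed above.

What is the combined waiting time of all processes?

22

Schedule: | 101 0-5 | 102 5-13 | 104 13-17 | 103 17-29 |
Completion: 101=5  102=13  103=29  104=17
Waiting = turnaround − burst: 101=0, 102=2, 103=13, 104=7
Total waiting = 0 + 2 + 13 + 7 = 22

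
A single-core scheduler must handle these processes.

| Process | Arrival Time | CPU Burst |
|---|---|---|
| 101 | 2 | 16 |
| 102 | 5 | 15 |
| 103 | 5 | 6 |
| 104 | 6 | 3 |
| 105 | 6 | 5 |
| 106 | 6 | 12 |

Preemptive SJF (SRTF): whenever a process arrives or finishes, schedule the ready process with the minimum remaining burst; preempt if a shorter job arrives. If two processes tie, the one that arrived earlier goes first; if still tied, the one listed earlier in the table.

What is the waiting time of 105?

Gantt: | idle 0-2 | 101 2-5 | 103 5-6 | 104 6-9 | 103 9-14 | 105 14-19 | 106 19-31 | 101 31-44 | 102 44-59 |
Completion: 101=44  102=59  103=14  104=9  105=19  106=31
Waiting(105) = turnaround − burst = 13 − 5 = 8

8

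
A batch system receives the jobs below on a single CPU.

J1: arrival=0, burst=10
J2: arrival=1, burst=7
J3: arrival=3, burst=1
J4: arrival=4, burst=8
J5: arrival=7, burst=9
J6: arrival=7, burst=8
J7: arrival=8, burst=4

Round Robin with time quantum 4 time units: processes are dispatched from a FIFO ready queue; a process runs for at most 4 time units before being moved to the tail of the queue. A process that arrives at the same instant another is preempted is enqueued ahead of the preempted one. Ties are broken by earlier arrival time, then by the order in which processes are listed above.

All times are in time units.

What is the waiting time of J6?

Schedule: | J1 0-4 | J2 4-8 | J3 8-9 | J4 9-13 | J1 13-17 | J5 17-21 | J6 21-25 | J7 25-29 | J2 29-32 | J4 32-36 | J1 36-38 | J5 38-42 | J6 42-46 | J5 46-47 |
Completion: J1=38  J2=32  J3=9  J4=36  J5=47  J6=46  J7=29
Waiting(J6) = turnaround − burst = 39 − 8 = 31

31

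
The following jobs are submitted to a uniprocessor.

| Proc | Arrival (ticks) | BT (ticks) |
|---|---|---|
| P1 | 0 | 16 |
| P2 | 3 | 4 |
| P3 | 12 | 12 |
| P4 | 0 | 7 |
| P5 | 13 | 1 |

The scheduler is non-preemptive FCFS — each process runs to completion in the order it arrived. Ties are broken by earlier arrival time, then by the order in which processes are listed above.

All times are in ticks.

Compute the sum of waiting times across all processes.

77

Schedule: | P1 0-16 | P4 16-23 | P2 23-27 | P3 27-39 | P5 39-40 |
Completion: P1=16  P2=27  P3=39  P4=23  P5=40
Waiting = turnaround − burst: P1=0, P2=20, P3=15, P4=16, P5=26
Total waiting = 0 + 20 + 15 + 16 + 26 = 77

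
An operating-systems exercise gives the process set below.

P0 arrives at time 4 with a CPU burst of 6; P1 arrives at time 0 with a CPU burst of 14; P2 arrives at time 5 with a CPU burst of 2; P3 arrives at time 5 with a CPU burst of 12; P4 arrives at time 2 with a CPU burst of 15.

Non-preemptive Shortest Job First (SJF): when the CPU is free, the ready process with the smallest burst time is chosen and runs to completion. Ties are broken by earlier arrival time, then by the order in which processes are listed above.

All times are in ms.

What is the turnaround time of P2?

11

Timeline: | P1 0-14 | P2 14-16 | P0 16-22 | P3 22-34 | P4 34-49 |
Completion: P0=22  P1=14  P2=16  P3=34  P4=49
Turnaround(P2) = completion − arrival = 16 − 5 = 11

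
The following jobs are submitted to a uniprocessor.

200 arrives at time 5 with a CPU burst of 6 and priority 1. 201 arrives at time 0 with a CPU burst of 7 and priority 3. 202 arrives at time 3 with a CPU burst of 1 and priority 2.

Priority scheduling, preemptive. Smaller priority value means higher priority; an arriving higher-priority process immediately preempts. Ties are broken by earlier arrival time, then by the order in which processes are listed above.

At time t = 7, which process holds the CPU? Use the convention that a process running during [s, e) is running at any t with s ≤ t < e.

200

Schedule: | 201 0-3 | 202 3-4 | 201 4-5 | 200 5-11 | 201 11-14 |
Completion: 200=11  201=14  202=4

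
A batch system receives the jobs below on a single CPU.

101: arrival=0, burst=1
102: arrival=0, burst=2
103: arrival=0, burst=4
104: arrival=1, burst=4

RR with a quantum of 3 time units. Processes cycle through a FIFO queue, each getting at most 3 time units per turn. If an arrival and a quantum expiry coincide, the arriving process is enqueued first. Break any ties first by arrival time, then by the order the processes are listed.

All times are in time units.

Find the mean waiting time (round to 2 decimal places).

Gantt: | 101 0-1 | 102 1-3 | 103 3-6 | 104 6-9 | 103 9-10 | 104 10-11 |
Completion: 101=1  102=3  103=10  104=11
Turnaround (C−A): 101=1  102=3  103=10  104=10
Waiting times: 101=0, 102=1, 103=6, 104=6
Average waiting = (0+1+6+6) / 4 = 13/4 = 3.25

3.25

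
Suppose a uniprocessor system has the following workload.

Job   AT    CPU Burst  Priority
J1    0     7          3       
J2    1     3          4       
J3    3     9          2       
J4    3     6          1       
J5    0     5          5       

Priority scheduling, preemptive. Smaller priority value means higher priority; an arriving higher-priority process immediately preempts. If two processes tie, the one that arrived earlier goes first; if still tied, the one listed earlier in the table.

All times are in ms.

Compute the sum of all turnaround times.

Gantt: | J1 0-3 | J4 3-9 | J3 9-18 | J1 18-22 | J2 22-25 | J5 25-30 |
Completion: J1=22  J2=25  J3=18  J4=9  J5=30
Turnaround = completion − arrival: J1=22, J2=24, J3=15, J4=6, J5=30
Total turnaround = 22 + 24 + 15 + 6 + 30 = 97

97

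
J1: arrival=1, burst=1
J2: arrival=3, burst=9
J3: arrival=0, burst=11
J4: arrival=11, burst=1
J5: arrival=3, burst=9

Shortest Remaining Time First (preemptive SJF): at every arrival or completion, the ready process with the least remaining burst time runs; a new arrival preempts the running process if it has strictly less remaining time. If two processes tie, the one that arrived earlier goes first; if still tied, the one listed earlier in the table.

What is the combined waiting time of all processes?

31

Gantt: | J3 0-1 | J1 1-2 | J3 2-12 | J4 12-13 | J2 13-22 | J5 22-31 |
Completion: J1=2  J2=22  J3=12  J4=13  J5=31
Turnaround (C−A): J1=1  J2=19  J3=12  J4=2  J5=28
Waiting = turnaround − burst: J1=0, J2=10, J3=1, J4=1, J5=19
Total waiting = 0 + 10 + 1 + 1 + 19 = 31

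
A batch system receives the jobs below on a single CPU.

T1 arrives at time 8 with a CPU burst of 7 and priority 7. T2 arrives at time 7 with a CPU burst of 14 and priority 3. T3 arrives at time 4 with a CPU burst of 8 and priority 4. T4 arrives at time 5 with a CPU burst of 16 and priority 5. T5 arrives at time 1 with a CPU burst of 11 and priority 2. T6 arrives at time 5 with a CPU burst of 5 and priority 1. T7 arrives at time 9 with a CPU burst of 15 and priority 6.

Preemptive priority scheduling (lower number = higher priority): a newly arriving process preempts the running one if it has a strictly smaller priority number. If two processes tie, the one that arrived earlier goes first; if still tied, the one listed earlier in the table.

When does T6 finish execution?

Gantt: | idle 0-1 | T5 1-5 | T6 5-10 | T5 10-17 | T2 17-31 | T3 31-39 | T4 39-55 | T7 55-70 | T1 70-77 |
Completion: T1=77  T2=31  T3=39  T4=55  T5=17  T6=10  T7=70
Turnaround (C−A): T1=69  T2=24  T3=35  T4=50  T5=16  T6=5  T7=61

10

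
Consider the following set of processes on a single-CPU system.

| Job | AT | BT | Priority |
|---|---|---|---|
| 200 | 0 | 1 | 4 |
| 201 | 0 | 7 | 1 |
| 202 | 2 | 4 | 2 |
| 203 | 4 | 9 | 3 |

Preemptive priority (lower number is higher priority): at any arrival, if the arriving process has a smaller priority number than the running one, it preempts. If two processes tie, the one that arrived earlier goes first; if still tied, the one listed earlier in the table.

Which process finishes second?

Timeline: | 201 0-7 | 202 7-11 | 203 11-20 | 200 20-21 |
Completion: 200=21  201=7  202=11  203=20
Turnaround (C−A): 200=21  201=7  202=9  203=16
Finish order: 201 → 202 → 203 → 200

202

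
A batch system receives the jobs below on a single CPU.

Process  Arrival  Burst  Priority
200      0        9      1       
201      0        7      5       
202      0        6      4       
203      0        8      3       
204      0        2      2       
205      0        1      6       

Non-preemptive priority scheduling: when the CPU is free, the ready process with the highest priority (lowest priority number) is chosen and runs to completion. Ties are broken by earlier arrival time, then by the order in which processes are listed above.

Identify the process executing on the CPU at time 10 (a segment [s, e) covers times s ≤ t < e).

204

Gantt: | 200 0-9 | 204 9-11 | 203 11-19 | 202 19-25 | 201 25-32 | 205 32-33 |
Completion: 200=9  201=32  202=25  203=19  204=11  205=33
Turnaround (C−A): 200=9  201=32  202=25  203=19  204=11  205=33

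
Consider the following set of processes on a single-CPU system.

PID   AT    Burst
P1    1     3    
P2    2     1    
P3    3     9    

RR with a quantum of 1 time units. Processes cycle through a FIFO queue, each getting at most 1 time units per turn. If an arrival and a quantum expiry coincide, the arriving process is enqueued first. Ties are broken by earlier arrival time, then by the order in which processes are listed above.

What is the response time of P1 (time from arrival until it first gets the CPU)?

Timeline: | idle 0-1 | P1 1-2 | P2 2-3 | P1 3-4 | P3 4-5 | P1 5-6 | P3 6-14 |
Completion: P1=6  P2=3  P3=14
Turnaround (C−A): P1=5  P2=1  P3=11
Response(P1) = first start − arrival = 1 − 1 = 0

0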